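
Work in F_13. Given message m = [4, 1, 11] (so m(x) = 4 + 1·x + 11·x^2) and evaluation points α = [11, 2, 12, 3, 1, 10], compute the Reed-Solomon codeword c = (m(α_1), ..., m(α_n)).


c = [7, 11, 1, 2, 3, 9]

Message polynomial: m(x) = 4 + 1·x + 11·x^2 (mod 13).
For each evaluation point α_i, compute m(α_i) mod 13:
  α_1 = 11: Horner steps 11 → 5 → 7, so m(11) = 7.
  α_2 = 2: Horner steps 11 → 10 → 11, so m(2) = 11.
  α_3 = 12: Horner steps 11 → 3 → 1, so m(12) = 1.
  α_4 = 3: Horner steps 11 → 8 → 2, so m(3) = 2.
  α_5 = 1: Horner steps 11 → 12 → 3, so m(1) = 3.
  α_6 = 10: Horner steps 11 → 7 → 9, so m(10) = 9.
Codeword c = [7, 11, 1, 2, 3, 9] ∈ F_13^6.


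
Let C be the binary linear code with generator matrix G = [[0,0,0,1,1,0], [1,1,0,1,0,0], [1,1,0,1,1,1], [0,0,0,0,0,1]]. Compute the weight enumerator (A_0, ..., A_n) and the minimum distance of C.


Weight distribution: A_0 = 1, A_1 = 3, A_2 = 4, A_3 = 4, A_4 = 3, A_5 = 1. Minimum distance d = 1.

Enumerate all 2^4 = 16 messages m ∈ F_2^4.
For each, compute codeword c = mG in F_2^6, then tally its weight.
  m = 0000 → c = 000000, weight = 0.
  m = 1000 → c = 000110, weight = 2.
  m = 0100 → c = 110100, weight = 3.
  m = 1100 → c = 110010, weight = 3.
  m = 0010 → c = 110111, weight = 5.
  m = 1010 → c = 110001, weight = 3.
  m = 0110 → c = 000011, weight = 2.
  m = 1110 → c = 000101, weight = 2.
  m = 0001 → c = 000001, weight = 1.
  m = 1001 → c = 000111, weight = 3.
  m = 0101 → c = 110101, weight = 4.
  m = 1101 → c = 110011, weight = 4.
  m = 0011 → c = 110110, weight = 4.
  m = 1011 → c = 110000, weight = 2.
  m = 0111 → c = 000010, weight = 1.
  m = 1111 → c = 000100, weight = 1.
Tally weights:
  weight 0: 1 codewords.
  weight 1: 3 codewords.
  weight 2: 4 codewords.
  weight 3: 4 codewords.
  weight 4: 3 codewords.
  weight 5: 1 codewords.
Minimum distance d = smallest w > 0 with A_w > 0 = 1.
Sanity: Σ A_w = 16 = 2^4 = 16 ✓.


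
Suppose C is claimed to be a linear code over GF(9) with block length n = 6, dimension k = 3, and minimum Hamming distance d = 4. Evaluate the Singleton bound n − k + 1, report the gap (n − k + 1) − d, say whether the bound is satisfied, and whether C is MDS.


Singleton RHS = n − k + 1 = 4, slack = 0, bound satisfied, MDS.

Singleton bound: d ≤ n − k + 1.
Here n = 6, k = 3, so n − k + 1 = 4.
Given d = 4, check d ≤ 4: YES.
Slack = (n − k + 1) − d = 0.
The code is MDS (slack = 0).
Description: the claimed parameters are [6, 3, 4]_9; such a code would be MDS (meets Singleton bound).


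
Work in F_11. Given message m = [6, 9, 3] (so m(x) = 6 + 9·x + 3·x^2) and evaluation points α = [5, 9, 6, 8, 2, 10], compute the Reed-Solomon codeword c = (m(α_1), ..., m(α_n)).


c = [5, 0, 3, 6, 3, 0]

Message polynomial: m(x) = 6 + 9·x + 3·x^2 (mod 11).
For each evaluation point α_i, compute m(α_i) mod 11:
  α_1 = 5: Horner steps 3 → 2 → 5, so m(5) = 5.
  α_2 = 9: Horner steps 3 → 3 → 0, so m(9) = 0.
  α_3 = 6: Horner steps 3 → 5 → 3, so m(6) = 3.
  α_4 = 8: Horner steps 3 → 0 → 6, so m(8) = 6.
  α_5 = 2: Horner steps 3 → 4 → 3, so m(2) = 3.
  α_6 = 10: Horner steps 3 → 6 → 0, so m(10) = 0.
Codeword c = [5, 0, 3, 6, 3, 0] ∈ F_11^6.


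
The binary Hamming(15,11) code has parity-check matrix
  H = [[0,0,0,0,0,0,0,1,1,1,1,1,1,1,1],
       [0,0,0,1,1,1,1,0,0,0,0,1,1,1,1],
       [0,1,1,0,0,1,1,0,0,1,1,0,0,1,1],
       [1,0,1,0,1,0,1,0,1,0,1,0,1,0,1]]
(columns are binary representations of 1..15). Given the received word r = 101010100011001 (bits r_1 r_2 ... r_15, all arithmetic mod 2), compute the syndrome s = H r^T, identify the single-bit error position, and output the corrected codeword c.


s = (1, 0, 0, 0)^T, error position = 8, corrected codeword c = 101010110011001

Compute s = H r^T mod 2 one row at a time:
  s_1 = 0 + 0 + 0 + 1 + 1 + 0 + 0 + 1 = 3 ≡ 1 (mod 2).
  s_2 = 0 + 1 + 0 + 1 + 1 + 0 + 0 + 1 = 4 ≡ 0 (mod 2).
  s_3 = 0 + 1 + 0 + 1 + 0 + 1 + 0 + 1 = 4 ≡ 0 (mod 2).
  s_4 = 1 + 1 + 1 + 1 + 0 + 1 + 0 + 1 = 6 ≡ 0 (mod 2).
s = (1, 0, 0, 0)^T — this equals column 8 of H (binary 1000), so error is at position 8.
Correct: flip bit 8 of r = 101010100011001 to get c = 101010110011001.


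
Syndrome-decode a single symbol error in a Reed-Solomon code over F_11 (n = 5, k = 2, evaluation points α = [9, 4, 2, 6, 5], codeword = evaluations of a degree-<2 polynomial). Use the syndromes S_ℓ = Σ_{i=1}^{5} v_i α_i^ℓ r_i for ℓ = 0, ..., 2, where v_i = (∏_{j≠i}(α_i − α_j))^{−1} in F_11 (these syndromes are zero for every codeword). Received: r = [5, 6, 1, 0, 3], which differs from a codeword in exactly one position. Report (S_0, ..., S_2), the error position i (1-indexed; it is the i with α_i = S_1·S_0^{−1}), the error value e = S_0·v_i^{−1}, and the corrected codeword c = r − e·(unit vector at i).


S = (7, 8, 6), error at position 1, error magnitude e = 3, c = [2, 6, 1, 0, 3].

Step 1: column multipliers v_i = (∏_{j≠i}(α_i − α_j))^{−1} mod 11.
  i = 1 (α = 9): (9−4)(9−2)(9−6)(9−5) = 5·7·3·4 = 420 ≡ 2, so v_1 = 2^{−1} = 6 (mod 11).
  i = 2 (α = 4): (4−9)(4−2)(4−6)(4−5) = (−5)·2·(−2)·(−1) = −20 ≡ 2, so v_2 = 2^{−1} = 6 (mod 11).
  i = 3 (α = 2): (2−9)(2−4)(2−6)(2−5) = (−7)·(−2)·(−4)·(−3) = 168 ≡ 3, so v_3 = 3^{−1} = 4 (mod 11).
  i = 4 (α = 6): (6−9)(6−4)(6−2)(6−5) = (−3)·2·4·1 = −24 ≡ 9, so v_4 = 9^{−1} = 5 (mod 11).
  i = 5 (α = 5): (5−9)(5−4)(5−2)(5−6) = (−4)·1·3·(−1) = 12 ≡ 1, so v_5 = 1^{−1} = 1 (mod 11).
  v = [6, 6, 4, 5, 1].
Step 2: syndromes of r = [5, 6, 1, 0, 3] (all sums mod 11).
  S_0 = Σ v_i r_i = 6·5 + 6·6 + 4·1 + 5·0 + 1·3 = 73 ≡ 7.
  S_1 = Σ v_i α_i r_i = 6·9·5 + 6·4·6 + 4·2·1 + 5·6·0 + 1·5·3 = 437 ≡ 8.
  α_i^2 mod 11 = [4, 5, 4, 3, 3].
  S_2 = Σ v_i α_i^2 r_i = 6·4·5 + 6·5·6 + 4·4·1 + 5·3·0 + 1·3·3 = 325 ≡ 6.
  S = (7, 8, 6) ≠ 0, so r is not a codeword (an error is present).
Step 3: locate the error. For a single error e at position i, S_ℓ = v_i·e·α_i^ℓ, so α_err = S_1/S_0.
  S_0^{−1} = 7^{−1} = 8 (mod 11), so α_err = 8·8 = 64 ≡ 9 = α_1. Error position i = 1.
  Consistency check: S_2/S_1 = 6·7 = 42 ≡ 9 = α_err ✓ (single-error assumption holds).
Step 4: error magnitude e = S_0/v_1 = S_0·∏_{j≠1}(α_1 − α_j) = 7·2 = 14 ≡ 3 (mod 11).
Step 5: correct position 1: c_1 = r_1 − e = 5 − 3 ≡ 2 (mod 11). Hence c = [2, 6, 1, 0, 3].
  Check: interpolating c through the α_i gives m(x) = 7 + 8·x (degree < 2) with m(α_i) = c_i for every i, so c is indeed a codeword.


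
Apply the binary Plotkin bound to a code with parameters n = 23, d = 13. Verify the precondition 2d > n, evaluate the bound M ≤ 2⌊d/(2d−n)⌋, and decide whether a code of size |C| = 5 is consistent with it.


Plotkin bound M ≤ 8; given |C| = 5 ≤ bound (satisfied).

Check applicability: 2d = 26, n = 23.
2d − n = 3 > 0, so Plotkin applies.
Compute d/(2d−n) = 13/3 ≈ 4.3333.
⌊d/(2d−n)⌋ = 4.
Plotkin bound: M ≤ 2·4 = 8.
Given |C| = 5, check: satisfied.
This |C| is below the Plotkin bound.


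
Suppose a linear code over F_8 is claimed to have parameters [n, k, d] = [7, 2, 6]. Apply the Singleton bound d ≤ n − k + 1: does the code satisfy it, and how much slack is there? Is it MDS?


Singleton RHS = n − k + 1 = 6, slack = 0, bound satisfied, MDS.

Singleton bound: d ≤ n − k + 1.
Here n = 7, k = 2, so n − k + 1 = 6.
Given d = 6, check d ≤ 6: YES.
Slack = (n − k + 1) − d = 0.
The code is MDS (slack = 0).
Description: the claimed parameters are [7, 2, 6]_8; such a code would be MDS (meets Singleton bound).


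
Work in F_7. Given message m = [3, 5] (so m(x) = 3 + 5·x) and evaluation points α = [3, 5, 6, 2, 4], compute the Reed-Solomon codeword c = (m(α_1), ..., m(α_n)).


c = [4, 0, 5, 6, 2]

Message polynomial: m(x) = 3 + 5·x (mod 7).
For each evaluation point α_i, compute m(α_i) mod 7:
  α_1 = 3: Horner steps 5 → 4, so m(3) = 4.
  α_2 = 5: Horner steps 5 → 0, so m(5) = 0.
  α_3 = 6: Horner steps 5 → 5, so m(6) = 5.
  α_4 = 2: Horner steps 5 → 6, so m(2) = 6.
  α_5 = 4: Horner steps 5 → 2, so m(4) = 2.
Codeword c = [4, 0, 5, 6, 2] ∈ F_7^5.


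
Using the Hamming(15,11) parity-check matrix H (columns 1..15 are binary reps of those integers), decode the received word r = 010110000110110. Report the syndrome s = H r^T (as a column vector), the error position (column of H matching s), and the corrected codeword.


s = (0, 0, 0, 1)^T, error position = 1, corrected codeword c = 110110000110110

Compute s = H r^T mod 2 one row at a time:
  s_1 = 0 + 0 + 1 + 1 + 0 + 1 + 1 + 0 = 4 ≡ 0 (mod 2).
  s_2 = 1 + 1 + 0 + 0 + 0 + 1 + 1 + 0 = 4 ≡ 0 (mod 2).
  s_3 = 1 + 0 + 0 + 0 + 1 + 1 + 1 + 0 = 4 ≡ 0 (mod 2).
  s_4 = 0 + 0 + 1 + 0 + 0 + 1 + 1 + 0 = 3 ≡ 1 (mod 2).
s = (0, 0, 0, 1)^T — this equals column 1 of H (binary 0001), so error is at position 1.
Correct: flip bit 1 of r = 010110000110110 to get c = 110110000110110.


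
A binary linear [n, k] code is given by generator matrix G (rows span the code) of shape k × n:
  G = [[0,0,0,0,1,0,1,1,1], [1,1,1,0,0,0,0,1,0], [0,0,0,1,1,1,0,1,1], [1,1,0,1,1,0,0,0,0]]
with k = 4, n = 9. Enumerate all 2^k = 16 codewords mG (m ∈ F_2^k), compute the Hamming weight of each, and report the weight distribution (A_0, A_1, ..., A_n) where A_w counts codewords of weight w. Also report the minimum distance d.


Weight distribution: A_0 = 1, A_3 = 2, A_4 = 5, A_5 = 4, A_6 = 2, A_7 = 2. Minimum distance d = 3.

Enumerate all 2^4 = 16 messages m ∈ F_2^4.
For each, compute codeword c = mG in F_2^9, then tally its weight.
  m = 0000 → c = 000000000, weight = 0.
  m = 1000 → c = 000010111, weight = 4.
  m = 0100 → c = 111000010, weight = 4.
  m = 1100 → c = 111010101, weight = 6.
  m = 0010 → c = 000111011, weight = 5.
  m = 1010 → c = 000101100, weight = 3.
  m = 0110 → c = 111111001, weight = 7.
  m = 1110 → c = 111101110, weight = 7.
  m = 0001 → c = 110110000, weight = 4.
  m = 1001 → c = 110100111, weight = 6.
  m = 0101 → c = 001110010, weight = 4.
  m = 1101 → c = 001100101, weight = 4.
  m = 0011 → c = 110001011, weight = 5.
  m = 1011 → c = 110011100, weight = 5.
  m = 0111 → c = 001001001, weight = 3.
  m = 1111 → c = 001011110, weight = 5.
Tally weights:
  weight 0: 1 codewords.
  weight 3: 2 codewords.
  weight 4: 5 codewords.
  weight 5: 4 codewords.
  weight 6: 2 codewords.
  weight 7: 2 codewords.
Minimum distance d = smallest w > 0 with A_w > 0 = 3.
Sanity: Σ A_w = 16 = 2^4 = 16 ✓.


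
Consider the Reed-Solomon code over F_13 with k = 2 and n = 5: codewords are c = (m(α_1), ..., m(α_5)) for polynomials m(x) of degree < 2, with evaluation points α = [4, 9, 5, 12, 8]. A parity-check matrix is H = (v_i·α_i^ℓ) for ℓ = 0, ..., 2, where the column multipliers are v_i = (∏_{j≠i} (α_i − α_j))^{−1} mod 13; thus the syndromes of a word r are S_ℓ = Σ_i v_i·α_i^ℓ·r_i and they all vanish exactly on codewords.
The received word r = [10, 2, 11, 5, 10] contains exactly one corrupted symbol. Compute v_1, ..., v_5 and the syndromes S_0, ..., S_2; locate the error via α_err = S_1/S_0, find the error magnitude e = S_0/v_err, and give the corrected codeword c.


S = (1, 8, 12), error at position 5, error magnitude e = 9, c = [10, 2, 11, 5, 1].

Step 1: column multipliers v_i = (∏_{j≠i}(α_i − α_j))^{−1} mod 13.
  i = 1 (α = 4): (4−9)(4−5)(4−12)(4−8) = (−5)·(−1)·(−8)·(−4) = 160 ≡ 4, so v_1 = 4^{−1} = 10 (mod 13).
  i = 2 (α = 9): (9−4)(9−5)(9−12)(9−8) = 5·4·(−3)·1 = −60 ≡ 5, so v_2 = 5^{−1} = 8 (mod 13).
  i = 3 (α = 5): (5−4)(5−9)(5−12)(5−8) = 1·(−4)·(−7)·(−3) = −84 ≡ 7, so v_3 = 7^{−1} = 2 (mod 13).
  i = 4 (α = 12): (12−4)(12−9)(12−5)(12−8) = 8·3·7·4 = 672 ≡ 9, so v_4 = 9^{−1} = 3 (mod 13).
  i = 5 (α = 8): (8−4)(8−9)(8−5)(8−12) = 4·(−1)·3·(−4) = 48 ≡ 9, so v_5 = 9^{−1} = 3 (mod 13).
  v = [10, 8, 2, 3, 3].
Step 2: syndromes of r = [10, 2, 11, 5, 10] (all sums mod 13).
  S_0 = Σ v_i r_i = 10·10 + 8·2 + 2·11 + 3·5 + 3·10 = 183 ≡ 1.
  S_1 = Σ v_i α_i r_i = 10·4·10 + 8·9·2 + 2·5·11 + 3·12·5 + 3·8·10 = 1074 ≡ 8.
  α_i^2 mod 13 = [3, 3, 12, 1, 12].
  S_2 = Σ v_i α_i^2 r_i = 10·3·10 + 8·3·2 + 2·12·11 + 3·1·5 + 3·12·10 = 987 ≡ 12.
  S = (1, 8, 12) ≠ 0, so r is not a codeword (an error is present).
Step 3: locate the error. For a single error e at position i, S_ℓ = v_i·e·α_i^ℓ, so α_err = S_1/S_0.
  S_0^{−1} = 1^{−1} = 1 (mod 13), so α_err = 8·1 = 8 ≡ 8 = α_5. Error position i = 5.
  Consistency check: S_2/S_1 = 12·5 = 60 ≡ 8 = α_err ✓ (single-error assumption holds).
Step 4: error magnitude e = S_0/v_5 = S_0·∏_{j≠5}(α_5 − α_j) = 1·9 = 9 ≡ 9 (mod 13).
Step 5: correct position 5: c_5 = r_5 − e = 10 − 9 ≡ 1 (mod 13). Hence c = [10, 2, 11, 5, 1].
  Check: interpolating c through the α_i gives m(x) = 6 + 1·x (degree < 2) with m(α_i) = c_i for every i, so c is indeed a codeword.


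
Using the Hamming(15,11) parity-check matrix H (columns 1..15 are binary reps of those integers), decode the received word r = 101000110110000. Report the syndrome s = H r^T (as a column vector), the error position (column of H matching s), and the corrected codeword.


s = (1, 1, 0, 0)^T, error position = 12, corrected codeword c = 101000110111000

Compute s = H r^T mod 2 one row at a time:
  s_1 = 1 + 0 + 1 + 1 + 0 + 0 + 0 + 0 = 3 ≡ 1 (mod 2).
  s_2 = 0 + 0 + 0 + 1 + 0 + 0 + 0 + 0 = 1 ≡ 1 (mod 2).
  s_3 = 0 + 1 + 0 + 1 + 1 + 1 + 0 + 0 = 4 ≡ 0 (mod 2).
  s_4 = 1 + 1 + 0 + 1 + 0 + 1 + 0 + 0 = 4 ≡ 0 (mod 2).
s = (1, 1, 0, 0)^T — this equals column 12 of H (binary 1100), so error is at position 12.
Correct: flip bit 12 of r = 101000110110000 to get c = 101000110111000.


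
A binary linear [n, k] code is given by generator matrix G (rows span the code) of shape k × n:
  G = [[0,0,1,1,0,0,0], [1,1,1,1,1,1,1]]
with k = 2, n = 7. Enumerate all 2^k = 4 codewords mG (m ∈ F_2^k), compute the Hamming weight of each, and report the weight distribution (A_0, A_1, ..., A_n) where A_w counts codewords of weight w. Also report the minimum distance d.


Weight distribution: A_0 = 1, A_2 = 1, A_5 = 1, A_7 = 1. Minimum distance d = 2.

Enumerate all 2^2 = 4 messages m ∈ F_2^2.
For each, compute codeword c = mG in F_2^7, then tally its weight.
  m = 00 → c = 0000000, weight = 0.
  m = 10 → c = 0011000, weight = 2.
  m = 01 → c = 1111111, weight = 7.
  m = 11 → c = 1100111, weight = 5.
Tally weights:
  weight 0: 1 codewords.
  weight 2: 1 codewords.
  weight 5: 1 codewords.
  weight 7: 1 codewords.
Minimum distance d = smallest w > 0 with A_w > 0 = 2.
Sanity: Σ A_w = 4 = 2^2 = 4 ✓.


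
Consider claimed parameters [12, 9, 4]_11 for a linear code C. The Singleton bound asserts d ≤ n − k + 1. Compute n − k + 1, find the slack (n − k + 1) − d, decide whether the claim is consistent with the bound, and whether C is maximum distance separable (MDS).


Singleton RHS = n − k + 1 = 4, slack = 0, bound satisfied, MDS.

Singleton bound: d ≤ n − k + 1.
Here n = 12, k = 9, so n − k + 1 = 4.
Given d = 4, check d ≤ 4: YES.
Slack = (n − k + 1) − d = 0.
The code is MDS (slack = 0).
Description: the claimed parameters are [12, 9, 4]_11; such a code would be MDS (meets Singleton bound).


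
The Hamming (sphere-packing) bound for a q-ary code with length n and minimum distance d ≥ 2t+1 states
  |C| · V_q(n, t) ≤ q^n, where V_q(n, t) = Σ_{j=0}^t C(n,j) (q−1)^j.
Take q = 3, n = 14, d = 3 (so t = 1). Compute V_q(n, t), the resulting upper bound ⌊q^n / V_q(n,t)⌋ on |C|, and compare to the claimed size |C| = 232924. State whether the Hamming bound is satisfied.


V_q(n, t) = 29, q^n = 4782969, Hamming bound = 164929, |C| = 232924 > bound (violated).

Step 1: Compute V_q(n, t) = Σ_{j=0}^1 C(n, j) (q−1)^j.
  j = 0: C(14,0)·(2)^0 = 1·1 = 1.
  j = 1: C(14,1)·(2)^1 = 14·2 = 28.
  V_q(n, t) = 1 + 28 = 29.
Step 2: q^n = 3^14 = 4782969.
Step 3: Hamming bound ⌊q^n / V_q(n,t)⌋ = ⌊4782969/29⌋ = 164929.
Step 4: Compare |C| = 232924 to 164929: violated.
The claimed |C| lies above the Hamming bound, so no 3-ary code of length 14 with d ≥ 3 can have 232924 codewords.


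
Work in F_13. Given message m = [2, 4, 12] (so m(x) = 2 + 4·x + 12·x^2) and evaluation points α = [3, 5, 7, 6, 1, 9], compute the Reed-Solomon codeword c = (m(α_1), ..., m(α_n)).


c = [5, 10, 7, 3, 5, 9]

Message polynomial: m(x) = 2 + 4·x + 12·x^2 (mod 13).
For each evaluation point α_i, compute m(α_i) mod 13:
  α_1 = 3: Horner steps 12 → 1 → 5, so m(3) = 5.
  α_2 = 5: Horner steps 12 → 12 → 10, so m(5) = 10.
  α_3 = 7: Horner steps 12 → 10 → 7, so m(7) = 7.
  α_4 = 6: Horner steps 12 → 11 → 3, so m(6) = 3.
  α_5 = 1: Horner steps 12 → 3 → 5, so m(1) = 5.
  α_6 = 9: Horner steps 12 → 8 → 9, so m(9) = 9.
Codeword c = [5, 10, 7, 3, 5, 9] ∈ F_13^6.


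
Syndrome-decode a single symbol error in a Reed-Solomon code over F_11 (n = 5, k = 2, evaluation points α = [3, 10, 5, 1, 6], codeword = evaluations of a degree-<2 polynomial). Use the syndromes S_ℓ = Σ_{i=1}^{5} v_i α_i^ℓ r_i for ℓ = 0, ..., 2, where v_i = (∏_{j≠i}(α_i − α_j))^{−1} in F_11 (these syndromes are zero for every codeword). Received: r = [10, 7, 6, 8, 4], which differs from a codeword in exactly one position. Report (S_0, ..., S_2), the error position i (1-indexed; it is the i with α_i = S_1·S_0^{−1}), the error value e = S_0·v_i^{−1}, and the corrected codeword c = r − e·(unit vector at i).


S = (2, 2, 2), error at position 4, error magnitude e = 5, c = [10, 7, 6, 3, 4].

Step 1: column multipliers v_i = (∏_{j≠i}(α_i − α_j))^{−1} mod 11.
  i = 1 (α = 3): (3−10)(3−5)(3−1)(3−6) = (−7)·(−2)·2·(−3) = −84 ≡ 4, so v_1 = 4^{−1} = 3 (mod 11).
  i = 2 (α = 10): (10−3)(10−5)(10−1)(10−6) = 7·5·9·4 = 1260 ≡ 6, so v_2 = 6^{−1} = 2 (mod 11).
  i = 3 (α = 5): (5−3)(5−10)(5−1)(5−6) = 2·(−5)·4·(−1) = 40 ≡ 7, so v_3 = 7^{−1} = 8 (mod 11).
  i = 4 (α = 1): (1−3)(1−10)(1−5)(1−6) = (−2)·(−9)·(−4)·(−5) = 360 ≡ 8, so v_4 = 8^{−1} = 7 (mod 11).
  i = 5 (α = 6): (6−3)(6−10)(6−5)(6−1) = 3·(−4)·1·5 = −60 ≡ 6, so v_5 = 6^{−1} = 2 (mod 11).
  v = [3, 2, 8, 7, 2].
Step 2: syndromes of r = [10, 7, 6, 8, 4] (all sums mod 11).
  S_0 = Σ v_i r_i = 3·10 + 2·7 + 8·6 + 7·8 + 2·4 = 156 ≡ 2.
  S_1 = Σ v_i α_i r_i = 3·3·10 + 2·10·7 + 8·5·6 + 7·1·8 + 2·6·4 = 574 ≡ 2.
  α_i^2 mod 11 = [9, 1, 3, 1, 3].
  S_2 = Σ v_i α_i^2 r_i = 3·9·10 + 2·1·7 + 8·3·6 + 7·1·8 + 2·3·4 = 508 ≡ 2.
  S = (2, 2, 2) ≠ 0, so r is not a codeword (an error is present).
Step 3: locate the error. For a single error e at position i, S_ℓ = v_i·e·α_i^ℓ, so α_err = S_1/S_0.
  S_0^{−1} = 2^{−1} = 6 (mod 11), so α_err = 2·6 = 12 ≡ 1 = α_4. Error position i = 4.
  Consistency check: S_2/S_1 = 2·6 = 12 ≡ 1 = α_err ✓ (single-error assumption holds).
Step 4: error magnitude e = S_0/v_4 = S_0·∏_{j≠4}(α_4 − α_j) = 2·8 = 16 ≡ 5 (mod 11).
Step 5: correct position 4: c_4 = r_4 − e = 8 − 5 ≡ 3 (mod 11). Hence c = [10, 7, 6, 3, 4].
  Check: interpolating c through the α_i gives m(x) = 5 + 9·x (degree < 2) with m(α_i) = c_i for every i, so c is indeed a codeword.


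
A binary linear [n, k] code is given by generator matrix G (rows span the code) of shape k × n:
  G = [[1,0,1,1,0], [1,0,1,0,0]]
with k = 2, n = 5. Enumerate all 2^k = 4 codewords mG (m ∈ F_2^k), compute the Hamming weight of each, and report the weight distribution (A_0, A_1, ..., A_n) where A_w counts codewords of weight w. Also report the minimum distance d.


Weight distribution: A_0 = 1, A_1 = 1, A_2 = 1, A_3 = 1. Minimum distance d = 1.

Enumerate all 2^2 = 4 messages m ∈ F_2^2.
For each, compute codeword c = mG in F_2^5, then tally its weight.
  m = 00 → c = 00000, weight = 0.
  m = 10 → c = 10110, weight = 3.
  m = 01 → c = 10100, weight = 2.
  m = 11 → c = 00010, weight = 1.
Tally weights:
  weight 0: 1 codewords.
  weight 1: 1 codewords.
  weight 2: 1 codewords.
  weight 3: 1 codewords.
Minimum distance d = smallest w > 0 with A_w > 0 = 1.
Sanity: Σ A_w = 4 = 2^2 = 4 ✓.


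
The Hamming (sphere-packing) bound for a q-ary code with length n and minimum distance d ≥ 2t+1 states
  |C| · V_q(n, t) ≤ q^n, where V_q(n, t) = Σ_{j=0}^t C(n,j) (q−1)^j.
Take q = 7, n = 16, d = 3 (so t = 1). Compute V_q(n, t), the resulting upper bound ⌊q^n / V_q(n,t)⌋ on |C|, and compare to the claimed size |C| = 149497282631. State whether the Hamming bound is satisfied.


V_q(n, t) = 97, q^n = 33232930569601, Hamming bound = 342607531645, |C| = 149497282631 ≤ bound (satisfied).

Step 1: Compute V_q(n, t) = Σ_{j=0}^1 C(n, j) (q−1)^j.
  j = 0: C(16,0)·(6)^0 = 1·1 = 1.
  j = 1: C(16,1)·(6)^1 = 16·6 = 96.
  V_q(n, t) = 1 + 96 = 97.
Step 2: q^n = 7^16 = 33232930569601.
Step 3: Hamming bound ⌊q^n / V_q(n,t)⌋ = ⌊33232930569601/97⌋ = 342607531645.
Step 4: Compare |C| = 149497282631 to 342607531645: satisfied.
The claimed |C| lies below the Hamming bound.


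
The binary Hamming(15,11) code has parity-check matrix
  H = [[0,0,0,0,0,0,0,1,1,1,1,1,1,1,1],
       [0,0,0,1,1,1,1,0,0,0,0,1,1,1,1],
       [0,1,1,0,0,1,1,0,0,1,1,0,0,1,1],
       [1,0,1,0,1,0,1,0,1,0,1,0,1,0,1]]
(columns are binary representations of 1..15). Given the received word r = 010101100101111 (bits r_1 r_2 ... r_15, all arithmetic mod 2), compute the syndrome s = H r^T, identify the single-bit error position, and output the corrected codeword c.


s = (1, 1, 0, 1)^T, error position = 13, corrected codeword c = 010101100101011

Compute s = H r^T mod 2 one row at a time:
  s_1 = 0 + 0 + 1 + 0 + 1 + 1 + 1 + 1 = 5 ≡ 1 (mod 2).
  s_2 = 1 + 0 + 1 + 1 + 1 + 1 + 1 + 1 = 7 ≡ 1 (mod 2).
  s_3 = 1 + 0 + 1 + 1 + 1 + 0 + 1 + 1 = 6 ≡ 0 (mod 2).
  s_4 = 0 + 0 + 0 + 1 + 0 + 0 + 1 + 1 = 3 ≡ 1 (mod 2).
s = (1, 1, 0, 1)^T — this equals column 13 of H (binary 1101), so error is at position 13.
Correct: flip bit 13 of r = 010101100101111 to get c = 010101100101011.


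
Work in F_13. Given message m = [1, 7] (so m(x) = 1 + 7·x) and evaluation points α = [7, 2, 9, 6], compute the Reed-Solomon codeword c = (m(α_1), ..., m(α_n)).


c = [11, 2, 12, 4]

Message polynomial: m(x) = 1 + 7·x (mod 13).
For each evaluation point α_i, compute m(α_i) mod 13:
  α_1 = 7: Horner steps 7 → 11, so m(7) = 11.
  α_2 = 2: Horner steps 7 → 2, so m(2) = 2.
  α_3 = 9: Horner steps 7 → 12, so m(9) = 12.
  α_4 = 6: Horner steps 7 → 4, so m(6) = 4.
Codeword c = [11, 2, 12, 4] ∈ F_13^4.


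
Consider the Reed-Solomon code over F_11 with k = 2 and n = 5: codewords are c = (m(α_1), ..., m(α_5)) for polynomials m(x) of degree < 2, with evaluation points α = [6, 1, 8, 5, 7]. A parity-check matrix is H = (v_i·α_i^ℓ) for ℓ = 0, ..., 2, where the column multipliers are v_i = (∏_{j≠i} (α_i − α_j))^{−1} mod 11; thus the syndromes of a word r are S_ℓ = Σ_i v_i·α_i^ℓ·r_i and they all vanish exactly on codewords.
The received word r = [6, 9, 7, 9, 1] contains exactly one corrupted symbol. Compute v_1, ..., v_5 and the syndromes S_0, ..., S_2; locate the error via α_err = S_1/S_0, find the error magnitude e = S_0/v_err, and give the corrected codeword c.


S = (1, 5, 3), error at position 4, error magnitude e = 9, c = [6, 9, 7, 0, 1].

Step 1: column multipliers v_i = (∏_{j≠i}(α_i − α_j))^{−1} mod 11.
  i = 1 (α = 6): (6−1)(6−8)(6−5)(6−7) = 5·(−2)·1·(−1) = 10 ≡ 10, so v_1 = 10^{−1} = 10 (mod 11).
  i = 2 (α = 1): (1−6)(1−8)(1−5)(1−7) = (−5)·(−7)·(−4)·(−6) = 840 ≡ 4, so v_2 = 4^{−1} = 3 (mod 11).
  i = 3 (α = 8): (8−6)(8−1)(8−5)(8−7) = 2·7·3·1 = 42 ≡ 9, so v_3 = 9^{−1} = 5 (mod 11).
  i = 4 (α = 5): (5−6)(5−1)(5−8)(5−7) = (−1)·4·(−3)·(−2) = −24 ≡ 9, so v_4 = 9^{−1} = 5 (mod 11).
  i = 5 (α = 7): (7−6)(7−1)(7−8)(7−5) = 1·6·(−1)·2 = −12 ≡ 10, so v_5 = 10^{−1} = 10 (mod 11).
  v = [10, 3, 5, 5, 10].
Step 2: syndromes of r = [6, 9, 7, 9, 1] (all sums mod 11).
  S_0 = Σ v_i r_i = 10·6 + 3·9 + 5·7 + 5·9 + 10·1 = 177 ≡ 1.
  S_1 = Σ v_i α_i r_i = 10·6·6 + 3·1·9 + 5·8·7 + 5·5·9 + 10·7·1 = 962 ≡ 5.
  α_i^2 mod 11 = [3, 1, 9, 3, 5].
  S_2 = Σ v_i α_i^2 r_i = 10·3·6 + 3·1·9 + 5·9·7 + 5·3·9 + 10·5·1 = 707 ≡ 3.
  S = (1, 5, 3) ≠ 0, so r is not a codeword (an error is present).
Step 3: locate the error. For a single error e at position i, S_ℓ = v_i·e·α_i^ℓ, so α_err = S_1/S_0.
  S_0^{−1} = 1^{−1} = 1 (mod 11), so α_err = 5·1 = 5 ≡ 5 = α_4. Error position i = 4.
  Consistency check: S_2/S_1 = 3·9 = 27 ≡ 5 = α_err ✓ (single-error assumption holds).
Step 4: error magnitude e = S_0/v_4 = S_0·∏_{j≠4}(α_4 − α_j) = 1·9 = 9 ≡ 9 (mod 11).
Step 5: correct position 4: c_4 = r_4 − e = 9 − 9 ≡ 0 (mod 11). Hence c = [6, 9, 7, 0, 1].
  Check: interpolating c through the α_i gives m(x) = 3 + 6·x (degree < 2) with m(α_i) = c_i for every i, so c is indeed a codeword.


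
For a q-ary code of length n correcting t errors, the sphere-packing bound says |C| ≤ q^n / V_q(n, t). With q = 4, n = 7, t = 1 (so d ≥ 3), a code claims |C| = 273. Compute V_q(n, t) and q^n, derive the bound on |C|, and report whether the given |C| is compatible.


V_q(n, t) = 22, q^n = 16384, Hamming bound = 744, |C| = 273 ≤ bound (satisfied).

Step 1: Compute V_q(n, t) = Σ_{j=0}^1 C(n, j) (q−1)^j.
  j = 0: C(7,0)·(3)^0 = 1·1 = 1.
  j = 1: C(7,1)·(3)^1 = 7·3 = 21.
  V_q(n, t) = 1 + 21 = 22.
Step 2: q^n = 4^7 = 16384.
Step 3: Hamming bound ⌊q^n / V_q(n,t)⌋ = ⌊16384/22⌋ = 744.
Step 4: Compare |C| = 273 to 744: satisfied.
The claimed |C| lies below the Hamming bound.


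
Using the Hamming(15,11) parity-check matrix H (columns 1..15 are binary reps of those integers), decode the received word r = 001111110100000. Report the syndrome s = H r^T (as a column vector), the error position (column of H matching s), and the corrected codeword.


s = (0, 0, 0, 1)^T, error position = 1, corrected codeword c = 101111110100000

Compute s = H r^T mod 2 one row at a time:
  s_1 = 1 + 0 + 1 + 0 + 0 + 0 + 0 + 0 = 2 ≡ 0 (mod 2).
  s_2 = 1 + 1 + 1 + 1 + 0 + 0 + 0 + 0 = 4 ≡ 0 (mod 2).
  s_3 = 0 + 1 + 1 + 1 + 1 + 0 + 0 + 0 = 4 ≡ 0 (mod 2).
  s_4 = 0 + 1 + 1 + 1 + 0 + 0 + 0 + 0 = 3 ≡ 1 (mod 2).
s = (0, 0, 0, 1)^T — this equals column 1 of H (binary 0001), so error is at position 1.
Correct: flip bit 1 of r = 001111110100000 to get c = 101111110100000.


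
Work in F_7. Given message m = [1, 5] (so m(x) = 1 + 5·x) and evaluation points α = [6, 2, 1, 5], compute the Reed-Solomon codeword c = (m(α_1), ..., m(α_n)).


c = [3, 4, 6, 5]

Message polynomial: m(x) = 1 + 5·x (mod 7).
For each evaluation point α_i, compute m(α_i) mod 7:
  α_1 = 6: Horner steps 5 → 3, so m(6) = 3.
  α_2 = 2: Horner steps 5 → 4, so m(2) = 4.
  α_3 = 1: Horner steps 5 → 6, so m(1) = 6.
  α_4 = 5: Horner steps 5 → 5, so m(5) = 5.
Codeword c = [3, 4, 6, 5] ∈ F_7^4.


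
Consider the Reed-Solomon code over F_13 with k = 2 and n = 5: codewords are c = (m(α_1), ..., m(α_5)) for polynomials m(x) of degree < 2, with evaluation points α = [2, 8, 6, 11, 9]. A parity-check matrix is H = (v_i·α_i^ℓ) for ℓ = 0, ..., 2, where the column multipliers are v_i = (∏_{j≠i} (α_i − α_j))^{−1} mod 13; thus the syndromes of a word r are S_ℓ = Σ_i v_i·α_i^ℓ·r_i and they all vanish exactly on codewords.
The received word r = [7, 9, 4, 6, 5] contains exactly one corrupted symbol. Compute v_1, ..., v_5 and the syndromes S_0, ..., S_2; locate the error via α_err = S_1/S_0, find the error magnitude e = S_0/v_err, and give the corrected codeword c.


S = (10, 6, 1), error at position 4, error magnitude e = 9, c = [7, 9, 4, 10, 5].

Step 1: column multipliers v_i = (∏_{j≠i}(α_i − α_j))^{−1} mod 13.
  i = 1 (α = 2): (2−8)(2−6)(2−11)(2−9) = (−6)·(−4)·(−9)·(−7) = 1512 ≡ 4, so v_1 = 4^{−1} = 10 (mod 13).
  i = 2 (α = 8): (8−2)(8−6)(8−11)(8−9) = 6·2·(−3)·(−1) = 36 ≡ 10, so v_2 = 10^{−1} = 4 (mod 13).
  i = 3 (α = 6): (6−2)(6−8)(6−11)(6−9) = 4·(−2)·(−5)·(−3) = −120 ≡ 10, so v_3 = 10^{−1} = 4 (mod 13).
  i = 4 (α = 11): (11−2)(11−8)(11−6)(11−9) = 9·3·5·2 = 270 ≡ 10, so v_4 = 10^{−1} = 4 (mod 13).
  i = 5 (α = 9): (9−2)(9−8)(9−6)(9−11) = 7·1·3·(−2) = −42 ≡ 10, so v_5 = 10^{−1} = 4 (mod 13).
  v = [10, 4, 4, 4, 4].
Step 2: syndromes of r = [7, 9, 4, 6, 5] (all sums mod 13).
  S_0 = Σ v_i r_i = 10·7 + 4·9 + 4·4 + 4·6 + 4·5 = 166 ≡ 10.
  S_1 = Σ v_i α_i r_i = 10·2·7 + 4·8·9 + 4·6·4 + 4·11·6 + 4·9·5 = 968 ≡ 6.
  α_i^2 mod 13 = [4, 12, 10, 4, 3].
  S_2 = Σ v_i α_i^2 r_i = 10·4·7 + 4·12·9 + 4·10·4 + 4·4·6 + 4·3·5 = 1028 ≡ 1.
  S = (10, 6, 1) ≠ 0, so r is not a codeword (an error is present).
Step 3: locate the error. For a single error e at position i, S_ℓ = v_i·e·α_i^ℓ, so α_err = S_1/S_0.
  S_0^{−1} = 10^{−1} = 4 (mod 13), so α_err = 6·4 = 24 ≡ 11 = α_4. Error position i = 4.
  Consistency check: S_2/S_1 = 1·11 = 11 ≡ 11 = α_err ✓ (single-error assumption holds).
Step 4: error magnitude e = S_0/v_4 = S_0·∏_{j≠4}(α_4 − α_j) = 10·10 = 100 ≡ 9 (mod 13).
Step 5: correct position 4: c_4 = r_4 − e = 6 − 9 ≡ 10 (mod 13). Hence c = [7, 9, 4, 10, 5].
  Check: interpolating c through the α_i gives m(x) = 2 + 9·x (degree < 2) with m(α_i) = c_i for every i, so c is indeed a codeword.


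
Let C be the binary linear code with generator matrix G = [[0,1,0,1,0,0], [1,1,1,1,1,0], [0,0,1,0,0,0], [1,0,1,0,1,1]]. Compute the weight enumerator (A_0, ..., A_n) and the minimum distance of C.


Weight distribution: A_0 = 1, A_1 = 2, A_2 = 3, A_3 = 4, A_4 = 3, A_5 = 2, A_6 = 1. Minimum distance d = 1.

Enumerate all 2^4 = 16 messages m ∈ F_2^4.
For each, compute codeword c = mG in F_2^6, then tally its weight.
  m = 0000 → c = 000000, weight = 0.
  m = 1000 → c = 010100, weight = 2.
  m = 0100 → c = 111110, weight = 5.
  m = 1100 → c = 101010, weight = 3.
  m = 0010 → c = 001000, weight = 1.
  m = 1010 → c = 011100, weight = 3.
  m = 0110 → c = 110110, weight = 4.
  m = 1110 → c = 100010, weight = 2.
  m = 0001 → c = 101011, weight = 4.
  m = 1001 → c = 111111, weight = 6.
  m = 0101 → c = 010101, weight = 3.
  m = 1101 → c = 000001, weight = 1.
  m = 0011 → c = 100011, weight = 3.
  m = 1011 → c = 110111, weight = 5.
  m = 0111 → c = 011101, weight = 4.
  m = 1111 → c = 001001, weight = 2.
Tally weights:
  weight 0: 1 codewords.
  weight 1: 2 codewords.
  weight 2: 3 codewords.
  weight 3: 4 codewords.
  weight 4: 3 codewords.
  weight 5: 2 codewords.
  weight 6: 1 codewords.
Minimum distance d = smallest w > 0 with A_w > 0 = 1.
Sanity: Σ A_w = 16 = 2^4 = 16 ✓.


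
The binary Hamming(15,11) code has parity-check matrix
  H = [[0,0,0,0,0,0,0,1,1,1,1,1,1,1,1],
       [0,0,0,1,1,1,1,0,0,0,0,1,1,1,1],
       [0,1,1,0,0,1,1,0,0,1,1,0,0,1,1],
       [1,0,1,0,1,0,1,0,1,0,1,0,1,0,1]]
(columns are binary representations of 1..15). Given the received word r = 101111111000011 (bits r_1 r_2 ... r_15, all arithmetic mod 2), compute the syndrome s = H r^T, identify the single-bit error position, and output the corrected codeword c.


s = (0, 0, 1, 0)^T, error position = 2, corrected codeword c = 111111111000011

Compute s = H r^T mod 2 one row at a time:
  s_1 = 1 + 1 + 0 + 0 + 0 + 0 + 1 + 1 = 4 ≡ 0 (mod 2).
  s_2 = 1 + 1 + 1 + 1 + 0 + 0 + 1 + 1 = 6 ≡ 0 (mod 2).
  s_3 = 0 + 1 + 1 + 1 + 0 + 0 + 1 + 1 = 5 ≡ 1 (mod 2).
  s_4 = 1 + 1 + 1 + 1 + 1 + 0 + 0 + 1 = 6 ≡ 0 (mod 2).
s = (0, 0, 1, 0)^T — this equals column 2 of H (binary 0010), so error is at position 2.
Correct: flip bit 2 of r = 101111111000011 to get c = 111111111000011.


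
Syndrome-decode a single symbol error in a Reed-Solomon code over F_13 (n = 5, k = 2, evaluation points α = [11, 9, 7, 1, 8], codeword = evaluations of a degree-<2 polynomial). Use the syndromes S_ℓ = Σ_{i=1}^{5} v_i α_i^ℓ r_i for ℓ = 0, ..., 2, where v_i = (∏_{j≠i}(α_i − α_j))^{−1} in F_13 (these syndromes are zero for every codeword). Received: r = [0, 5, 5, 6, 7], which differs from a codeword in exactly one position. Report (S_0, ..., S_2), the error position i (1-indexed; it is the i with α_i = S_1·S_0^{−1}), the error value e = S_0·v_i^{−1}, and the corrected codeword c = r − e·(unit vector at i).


S = (5, 6, 2), error at position 2, error magnitude e = 9, c = [0, 9, 5, 6, 7].

Step 1: column multipliers v_i = (∏_{j≠i}(α_i − α_j))^{−1} mod 13.
  i = 1 (α = 11): (11−9)(11−7)(11−1)(11−8) = 2·4·10·3 = 240 ≡ 6, so v_1 = 6^{−1} = 11 (mod 13).
  i = 2 (α = 9): (9−11)(9−7)(9−1)(9−8) = (−2)·2·8·1 = −32 ≡ 7, so v_2 = 7^{−1} = 2 (mod 13).
  i = 3 (α = 7): (7−11)(7−9)(7−1)(7−8) = (−4)·(−2)·6·(−1) = −48 ≡ 4, so v_3 = 4^{−1} = 10 (mod 13).
  i = 4 (α = 1): (1−11)(1−9)(1−7)(1−8) = (−10)·(−8)·(−6)·(−7) = 3360 ≡ 6, so v_4 = 6^{−1} = 11 (mod 13).
  i = 5 (α = 8): (8−11)(8−9)(8−7)(8−1) = (−3)·(−1)·1·7 = 21 ≡ 8, so v_5 = 8^{−1} = 5 (mod 13).
  v = [11, 2, 10, 11, 5].
Step 2: syndromes of r = [0, 5, 5, 6, 7] (all sums mod 13).
  S_0 = Σ v_i r_i = 11·0 + 2·5 + 10·5 + 11·6 + 5·7 = 161 ≡ 5.
  S_1 = Σ v_i α_i r_i = 11·11·0 + 2·9·5 + 10·7·5 + 11·1·6 + 5·8·7 = 786 ≡ 6.
  α_i^2 mod 13 = [4, 3, 10, 1, 12].
  S_2 = Σ v_i α_i^2 r_i = 11·4·0 + 2·3·5 + 10·10·5 + 11·1·6 + 5·12·7 = 1016 ≡ 2.
  S = (5, 6, 2) ≠ 0, so r is not a codeword (an error is present).
Step 3: locate the error. For a single error e at position i, S_ℓ = v_i·e·α_i^ℓ, so α_err = S_1/S_0.
  S_0^{−1} = 5^{−1} = 8 (mod 13), so α_err = 6·8 = 48 ≡ 9 = α_2. Error position i = 2.
  Consistency check: S_2/S_1 = 2·11 = 22 ≡ 9 = α_err ✓ (single-error assumption holds).
Step 4: error magnitude e = S_0/v_2 = S_0·∏_{j≠2}(α_2 − α_j) = 5·7 = 35 ≡ 9 (mod 13).
Step 5: correct position 2: c_2 = r_2 − e = 5 − 9 ≡ 9 (mod 13). Hence c = [0, 9, 5, 6, 7].
  Check: interpolating c through the α_i gives m(x) = 4 + 2·x (degree < 2) with m(α_i) = c_i for every i, so c is indeed a codeword.


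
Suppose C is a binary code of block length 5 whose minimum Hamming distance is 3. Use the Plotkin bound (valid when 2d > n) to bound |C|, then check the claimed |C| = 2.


Plotkin bound M ≤ 6; given |C| = 2 ≤ bound (satisfied).

Check applicability: 2d = 6, n = 5.
2d − n = 1 > 0, so Plotkin applies.
Compute d/(2d−n) = 3/1 ≈ 3.0000.
⌊d/(2d−n)⌋ = 3.
Plotkin bound: M ≤ 2·3 = 6.
Given |C| = 2, check: satisfied.
This |C| is below the Plotkin bound.


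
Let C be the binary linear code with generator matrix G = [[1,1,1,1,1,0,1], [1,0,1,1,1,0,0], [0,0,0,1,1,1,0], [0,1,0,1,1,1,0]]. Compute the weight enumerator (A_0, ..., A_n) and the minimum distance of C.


Weight distribution: A_0 = 1, A_1 = 2, A_2 = 1, A_3 = 2, A_4 = 5, A_5 = 4, A_6 = 1. Minimum distance d = 1.

Enumerate all 2^4 = 16 messages m ∈ F_2^4.
For each, compute codeword c = mG in F_2^7, then tally its weight.
  m = 0000 → c = 0000000, weight = 0.
  m = 1000 → c = 1111101, weight = 6.
  m = 0100 → c = 1011100, weight = 4.
  m = 1100 → c = 0100001, weight = 2.
  m = 0010 → c = 0001110, weight = 3.
  m = 1010 → c = 1110011, weight = 5.
  m = 0110 → c = 1010010, weight = 3.
  m = 1110 → c = 0101111, weight = 5.
  m = 0001 → c = 0101110, weight = 4.
  m = 1001 → c = 1010011, weight = 4.
  m = 0101 → c = 1110010, weight = 4.
  m = 1101 → c = 0001111, weight = 4.
  m = 0011 → c = 0100000, weight = 1.
  m = 1011 → c = 1011101, weight = 5.
  m = 0111 → c = 1111100, weight = 5.
  m = 1111 → c = 0000001, weight = 1.
Tally weights:
  weight 0: 1 codewords.
  weight 1: 2 codewords.
  weight 2: 1 codewords.
  weight 3: 2 codewords.
  weight 4: 5 codewords.
  weight 5: 4 codewords.
  weight 6: 1 codewords.
Minimum distance d = smallest w > 0 with A_w > 0 = 1.
Sanity: Σ A_w = 16 = 2^4 = 16 ✓.


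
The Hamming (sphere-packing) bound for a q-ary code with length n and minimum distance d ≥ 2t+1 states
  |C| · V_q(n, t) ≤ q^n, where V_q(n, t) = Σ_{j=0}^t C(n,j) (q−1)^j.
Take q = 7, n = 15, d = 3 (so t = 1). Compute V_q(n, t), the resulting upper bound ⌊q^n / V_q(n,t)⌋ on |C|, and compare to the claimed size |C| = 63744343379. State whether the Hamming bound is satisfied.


V_q(n, t) = 91, q^n = 4747561509943, Hamming bound = 52171005603, |C| = 63744343379 > bound (violated).

Step 1: Compute V_q(n, t) = Σ_{j=0}^1 C(n, j) (q−1)^j.
  j = 0: C(15,0)·(6)^0 = 1·1 = 1.
  j = 1: C(15,1)·(6)^1 = 15·6 = 90.
  V_q(n, t) = 1 + 90 = 91.
Step 2: q^n = 7^15 = 4747561509943.
Step 3: Hamming bound ⌊q^n / V_q(n,t)⌋ = ⌊4747561509943/91⌋ = 52171005603.
Step 4: Compare |C| = 63744343379 to 52171005603: violated.
The claimed |C| lies above the Hamming bound, so no 7-ary code of length 15 with d ≥ 3 can have 63744343379 codewords.


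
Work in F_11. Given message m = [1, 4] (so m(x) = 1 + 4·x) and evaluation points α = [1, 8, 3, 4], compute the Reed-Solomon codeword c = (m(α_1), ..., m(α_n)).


c = [5, 0, 2, 6]

Message polynomial: m(x) = 1 + 4·x (mod 11).
For each evaluation point α_i, compute m(α_i) mod 11:
  α_1 = 1: Horner steps 4 → 5, so m(1) = 5.
  α_2 = 8: Horner steps 4 → 0, so m(8) = 0.
  α_3 = 3: Horner steps 4 → 2, so m(3) = 2.
  α_4 = 4: Horner steps 4 → 6, so m(4) = 6.
Codeword c = [5, 0, 2, 6] ∈ F_11^4.


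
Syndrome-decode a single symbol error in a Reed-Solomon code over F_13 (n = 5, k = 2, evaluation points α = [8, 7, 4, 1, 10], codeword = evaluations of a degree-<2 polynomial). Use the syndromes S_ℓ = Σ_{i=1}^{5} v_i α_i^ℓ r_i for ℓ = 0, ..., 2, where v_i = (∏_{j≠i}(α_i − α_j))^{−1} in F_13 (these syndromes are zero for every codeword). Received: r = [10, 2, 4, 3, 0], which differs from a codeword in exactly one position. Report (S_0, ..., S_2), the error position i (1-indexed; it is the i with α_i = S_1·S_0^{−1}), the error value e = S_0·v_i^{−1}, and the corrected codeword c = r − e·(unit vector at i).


S = (12, 12, 12), error at position 4, error magnitude e = 10, c = [10, 2, 4, 6, 0].

Step 1: column multipliers v_i = (∏_{j≠i}(α_i − α_j))^{−1} mod 13.
  i = 1 (α = 8): (8−7)(8−4)(8−1)(8−10) = 1·4·7·(−2) = −56 ≡ 9, so v_1 = 9^{−1} = 3 (mod 13).
  i = 2 (α = 7): (7−8)(7−4)(7−1)(7−10) = (−1)·3·6·(−3) = 54 ≡ 2, so v_2 = 2^{−1} = 7 (mod 13).
  i = 3 (α = 4): (4−8)(4−7)(4−1)(4−10) = (−4)·(−3)·3·(−6) = −216 ≡ 5, so v_3 = 5^{−1} = 8 (mod 13).
  i = 4 (α = 1): (1−8)(1−7)(1−4)(1−10) = (−7)·(−6)·(−3)·(−9) = 1134 ≡ 3, so v_4 = 3^{−1} = 9 (mod 13).
  i = 5 (α = 10): (10−8)(10−7)(10−4)(10−1) = 2·3·6·9 = 324 ≡ 12, so v_5 = 12^{−1} = 12 (mod 13).
  v = [3, 7, 8, 9, 12].
Step 2: syndromes of r = [10, 2, 4, 3, 0] (all sums mod 13).
  S_0 = Σ v_i r_i = 3·10 + 7·2 + 8·4 + 9·3 + 12·0 = 103 ≡ 12.
  S_1 = Σ v_i α_i r_i = 3·8·10 + 7·7·2 + 8·4·4 + 9·1·3 + 12·10·0 = 493 ≡ 12.
  α_i^2 mod 13 = [12, 10, 3, 1, 9].
  S_2 = Σ v_i α_i^2 r_i = 3·12·10 + 7·10·2 + 8·3·4 + 9·1·3 + 12·9·0 = 623 ≡ 12.
  S = (12, 12, 12) ≠ 0, so r is not a codeword (an error is present).
Step 3: locate the error. For a single error e at position i, S_ℓ = v_i·e·α_i^ℓ, so α_err = S_1/S_0.
  S_0^{−1} = 12^{−1} = 12 (mod 13), so α_err = 12·12 = 144 ≡ 1 = α_4. Error position i = 4.
  Consistency check: S_2/S_1 = 12·12 = 144 ≡ 1 = α_err ✓ (single-error assumption holds).
Step 4: error magnitude e = S_0/v_4 = S_0·∏_{j≠4}(α_4 − α_j) = 12·3 = 36 ≡ 10 (mod 13).
Step 5: correct position 4: c_4 = r_4 − e = 3 − 10 ≡ 6 (mod 13). Hence c = [10, 2, 4, 6, 0].
  Check: interpolating c through the α_i gives m(x) = 11 + 8·x (degree < 2) with m(α_i) = c_i for every i, so c is indeed a codeword.
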